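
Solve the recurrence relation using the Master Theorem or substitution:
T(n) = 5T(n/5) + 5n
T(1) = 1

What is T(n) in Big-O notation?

By Master Theorem: a=5, b=5, f(n)=5n. Since log_5(5) = 1 and f(n) = Θ(n^1), Case 2 applies. T(n) = O(n log n).

Answer: O(n log n)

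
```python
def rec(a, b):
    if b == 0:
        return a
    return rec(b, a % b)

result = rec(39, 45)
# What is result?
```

rec(39, 45) -> rec(45, 39) -> rec(39, 6) -> rec(6, 3) -> rec(3, 0) -> 3

Answer: 3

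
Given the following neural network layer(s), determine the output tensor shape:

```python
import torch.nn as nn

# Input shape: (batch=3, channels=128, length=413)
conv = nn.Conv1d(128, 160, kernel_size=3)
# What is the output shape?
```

Input: (3, 128, 413) -> Output: (3, 160, 411)

Answer: (3, 160, 411)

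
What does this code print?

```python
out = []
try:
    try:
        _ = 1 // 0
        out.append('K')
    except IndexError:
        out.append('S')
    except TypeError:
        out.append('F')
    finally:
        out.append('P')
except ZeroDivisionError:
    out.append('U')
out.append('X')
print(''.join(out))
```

Execution trace: 'P' (finally) → 'U' (outer except ZeroDivisionError) → 'X' (after the try/except). Output: PUX

Answer: PUX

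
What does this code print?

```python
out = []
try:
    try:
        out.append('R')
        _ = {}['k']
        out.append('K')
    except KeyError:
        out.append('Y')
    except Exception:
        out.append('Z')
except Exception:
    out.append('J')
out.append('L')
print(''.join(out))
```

Execution trace: 'R' (inner try body) → 'Y' (inner except KeyError) → 'L' (after the try/except). Output: RYL

Answer: RYL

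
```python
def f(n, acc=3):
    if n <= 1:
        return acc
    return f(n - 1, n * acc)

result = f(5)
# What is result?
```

Accumulator trace (n, acc): (5, 3) -> (4, 15) -> (3, 60) -> (2, 180) -> (1, 360) -> return 360

Answer: 360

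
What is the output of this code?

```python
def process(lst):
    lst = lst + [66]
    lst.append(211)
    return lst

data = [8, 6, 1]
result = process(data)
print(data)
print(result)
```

Key concept: rebinding parameter vs mutation.
Step by step:
`data = [8, 6, 1]` → data = [8, 6, 1]
`result = process(data)` → result = [8, 6, 1, 66, 211]
`print(data)` → prints [8, 6, 1]
`print(result)` → prints [8, 6, 1, 66, 211]

Answer:
[8, 6, 1]
[8, 6, 1, 66, 211]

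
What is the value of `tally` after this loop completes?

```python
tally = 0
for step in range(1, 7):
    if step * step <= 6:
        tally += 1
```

Count numbers where step² ≤ 6
`tally` takes the values: 0 → 1 → 2

Answer: 2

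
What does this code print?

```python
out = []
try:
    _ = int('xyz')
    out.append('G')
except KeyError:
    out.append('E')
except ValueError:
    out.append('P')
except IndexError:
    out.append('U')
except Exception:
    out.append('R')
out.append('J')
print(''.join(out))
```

Execution trace: 'P' (except ValueError) → 'J' (after the try/except). Output: PJ

Answer: PJ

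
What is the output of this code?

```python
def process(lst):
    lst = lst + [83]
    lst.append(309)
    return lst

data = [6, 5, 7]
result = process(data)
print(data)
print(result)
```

Key concept: rebinding parameter vs mutation.
Step by step:
`data = [6, 5, 7]` → data = [6, 5, 7]
`result = process(data)` → result = [6, 5, 7, 83, 309]
`print(data)` → prints [6, 5, 7]
`print(result)` → prints [6, 5, 7, 83, 309]

Answer:
[6, 5, 7]
[6, 5, 7, 83, 309]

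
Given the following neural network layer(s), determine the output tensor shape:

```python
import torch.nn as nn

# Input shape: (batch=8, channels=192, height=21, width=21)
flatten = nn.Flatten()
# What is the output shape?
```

Input: (8, 192, 21, 21) -> Output: (8, 84672)

Answer: (8, 84672)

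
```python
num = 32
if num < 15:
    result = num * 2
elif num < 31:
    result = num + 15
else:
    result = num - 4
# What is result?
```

Trace:
`num = 32` → num = 32
`if num < 15: ...` → num < 15 is False, num < 31 is False, take else branch → result = 28
So result = 28

Answer: 28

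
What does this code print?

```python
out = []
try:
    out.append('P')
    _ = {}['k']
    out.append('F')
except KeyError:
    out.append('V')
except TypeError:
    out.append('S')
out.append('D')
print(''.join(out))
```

Execution trace: 'P' (try body) → 'V' (except KeyError) → 'D' (after the try/except). Output: PVD

Answer: PVD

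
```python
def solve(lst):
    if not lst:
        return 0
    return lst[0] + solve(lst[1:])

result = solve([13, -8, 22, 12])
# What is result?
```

13 + (-8) + 22 + 12 + 0 = 39

Answer: 39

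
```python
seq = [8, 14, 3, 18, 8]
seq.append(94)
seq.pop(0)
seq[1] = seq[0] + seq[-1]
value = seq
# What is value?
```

Trace:
`seq = [8, 14, 3, 18, 8]` → seq = [8, 14, 3, 18, 8]
`seq.append(94)` → seq = [8, 14, 3, 18, 8, 94]
`seq.pop(0)` → seq = [14, 3, 18, 8, 94]
`seq[1] = seq[0] + seq[-1]` → seq = [14, 108, 18, 8, 94]
`value = seq` → value = [14, 108, 18, 8, 94]
So value = [14, 108, 18, 8, 94]

Answer: [14, 108, 18, 8, 94]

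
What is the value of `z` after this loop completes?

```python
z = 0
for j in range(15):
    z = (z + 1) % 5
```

Increment mod 5, 15 times = 0
`z` takes the values: 0 → 1 → 2 → 3 → 4 → 0 → 1 → 2 → 3 → 4 → 0 → 1 → 2 → 3 → 4 → 0

Answer: 0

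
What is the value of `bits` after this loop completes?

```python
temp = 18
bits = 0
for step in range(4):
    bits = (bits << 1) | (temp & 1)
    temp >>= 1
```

Reverse lowest 4 bits of 18
`bits` takes the values: 0 → 1 → 2 → 4

Answer: 4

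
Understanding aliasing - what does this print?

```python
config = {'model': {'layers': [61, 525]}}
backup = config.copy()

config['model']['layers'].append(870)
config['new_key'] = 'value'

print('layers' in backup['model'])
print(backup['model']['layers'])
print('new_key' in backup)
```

Key concept: shallow copy gotcha with nested dict.
Step by step:
`config = {'model': {'layers': [61, 525]}}` → config = {'model': {'layers': [61, 525]}}
`backup = config.copy()` → backup = {'model': {'layers': [61, 525]}}
`config['model']['layers'].append(870)` → config = {'model': {'layers': [61, 525, 870]}}; backup = {'model': {'layers': [61, 525, 870]}}
`config['new_key'] = 'value'` → config = {'model': {'layers': [61, 525, 870]}, 'new_key': 'value'}
`print('layers' in backup['model'])` → prints True
`print(backup['model']['layers'])` → prints [61, 525, 870]
`print('new_key' in backup)` → prints False

Answer:
True
[61, 525, 870]
False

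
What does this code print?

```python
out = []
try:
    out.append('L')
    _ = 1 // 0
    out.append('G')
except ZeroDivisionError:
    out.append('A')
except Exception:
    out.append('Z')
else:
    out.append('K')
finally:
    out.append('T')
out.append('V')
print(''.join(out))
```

Execution trace: 'L' (try body) → 'A' (except ZeroDivisionError) → 'T' (finally) → 'V' (after the try/except). Output: LATV

Answer: LATV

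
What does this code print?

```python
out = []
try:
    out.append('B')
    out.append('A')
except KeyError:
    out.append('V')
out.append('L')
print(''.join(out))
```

Execution trace: 'B' (try body) → 'A' (try body, no exception) → 'L' (after the try/except). Output: BAL

Answer: BAL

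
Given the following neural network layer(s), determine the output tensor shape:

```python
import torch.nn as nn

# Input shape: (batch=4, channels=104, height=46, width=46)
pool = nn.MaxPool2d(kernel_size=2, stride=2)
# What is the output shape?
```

Input: (4, 104, 46, 46) -> Output: (4, 104, 23, 23)

Answer: (4, 104, 23, 23)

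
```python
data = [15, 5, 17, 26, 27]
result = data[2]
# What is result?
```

Trace:
`data = [15, 5, 17, 26, 27]` → data = [15, 5, 17, 26, 27]
`result = data[2]` → result = 17
So result = 17

Answer: 17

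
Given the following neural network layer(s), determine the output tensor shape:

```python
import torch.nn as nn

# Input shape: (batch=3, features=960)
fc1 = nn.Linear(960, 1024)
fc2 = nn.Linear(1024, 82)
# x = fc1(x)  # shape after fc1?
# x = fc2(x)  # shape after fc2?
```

Input: (3, 960) -> after fc1: (3, 1024) -> Output: (3, 82)

Answer: (3, 82)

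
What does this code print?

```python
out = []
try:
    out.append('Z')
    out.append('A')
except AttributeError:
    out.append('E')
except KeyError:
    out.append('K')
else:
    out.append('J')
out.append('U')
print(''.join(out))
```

Execution trace: 'Z' (try body) → 'A' (try body, no exception) → 'J' (else) → 'U' (after the try/except). Output: ZAJU

Answer: ZAJU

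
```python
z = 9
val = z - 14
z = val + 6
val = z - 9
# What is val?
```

Trace:
`z = 9` → z = 9
`val = z - 14` → val = -5
`z = val + 6` → z = 1
`val = z - 9` → val = -8
So val = -8

Answer: -8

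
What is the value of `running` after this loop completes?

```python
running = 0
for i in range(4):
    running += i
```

Sum of 0 to 3 = 6
`running` takes the values: 0 → 1 → 3 → 6

Answer: 6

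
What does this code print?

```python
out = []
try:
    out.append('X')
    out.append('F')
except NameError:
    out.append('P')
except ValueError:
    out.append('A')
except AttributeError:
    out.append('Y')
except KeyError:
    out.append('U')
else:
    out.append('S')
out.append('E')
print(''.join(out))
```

Execution trace: 'X' (try body) → 'F' (try body, no exception) → 'S' (else) → 'E' (after the try/except). Output: XFSE

Answer: XFSE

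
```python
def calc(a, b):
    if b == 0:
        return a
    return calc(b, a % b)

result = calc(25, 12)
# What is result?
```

calc(25, 12) -> calc(12, 1) -> calc(1, 0) -> 1

Answer: 1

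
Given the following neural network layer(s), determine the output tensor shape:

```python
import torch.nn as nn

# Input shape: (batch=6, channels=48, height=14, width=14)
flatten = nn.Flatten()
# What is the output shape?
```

Input: (6, 48, 14, 14) -> Output: (6, 9408)

Answer: (6, 9408)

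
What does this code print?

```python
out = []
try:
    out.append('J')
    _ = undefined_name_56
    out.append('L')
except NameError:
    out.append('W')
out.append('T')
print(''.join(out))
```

Execution trace: 'J' (try body) → 'W' (except NameError) → 'T' (after the try/except). Output: JWT

Answer: JWT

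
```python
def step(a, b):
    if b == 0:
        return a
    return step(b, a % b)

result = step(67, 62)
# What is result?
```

step(67, 62) -> step(62, 5) -> step(5, 2) -> step(2, 1) -> step(1, 0) -> 1

Answer: 1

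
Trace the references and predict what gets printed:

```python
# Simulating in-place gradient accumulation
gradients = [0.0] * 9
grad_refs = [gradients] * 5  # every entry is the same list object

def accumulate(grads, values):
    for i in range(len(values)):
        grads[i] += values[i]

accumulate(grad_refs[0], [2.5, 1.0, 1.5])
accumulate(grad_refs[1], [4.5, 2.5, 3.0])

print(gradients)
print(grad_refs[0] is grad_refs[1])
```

Key concept: gradient accumulation aliasing.
Step by step:
`gradients = [0.0] * 9` → gradients = [0.0, 0.0, 0.0, 0.0, 0.0, 0.0, 0.0, 0.0, 0.0]
`grad_refs = [gradients] * 5` → grad_refs = [[0.0, 0.0, 0.0, 0.0, 0.0, 0.0, 0.0, 0.0, 0.0], [0.0, 0.0, 0.0, 0.0, 0.0, 0.0, 0.0, 0.0, 0.0], [0.0, 0.0, 0.0, 0.0, 0.0, 0.0, 0.0, 0.0, 0.0], [0.0, 0.0, 0.0, 0.0, 0.0, 0.0, 0.0, 0.0, 0.0], [0.0, 0.0, 0.0, 0.0, 0.0, 0.0, 0.0, 0.0, 0.0]]
`accumulate(grad_refs[0], [2.5, 1.0, 1.5])` → gradients = [2.5, 1.0, 1.5, 0.0, 0.0, 0.0, 0.0, 0.0, 0.0]; grad_refs = [[2.5, 1.0, 1.5, 0.0, 0.0, 0.0, 0.0, 0.0, 0.0], [2.5, 1.0, 1.5, 0.0, 0.0, 0.0, 0.0, 0.0, 0.0], [2.5, 1.0, 1.5, 0.0, 0.0, 0.0, 0.0, 0.0, 0.0], [2.5, 1.0, 1.5, 0.0, 0.0, 0.0, 0.0, 0.0, 0.0], [2.5, 1.0, 1.5, 0.0, 0.0, 0.0, 0.0, 0.0, 0.0]]
`accumulate(grad_refs[1], [4.5, 2.5, 3.0])` → gradients = [7.0, 3.5, 4.5, 0.0, 0.0, 0.0, 0.0, 0.0, 0.0]; grad_refs = [[7.0, 3.5, 4.5, 0.0, 0.0, 0.0, 0.0, 0.0, 0.0], [7.0, 3.5, 4.5, 0.0, 0.0, 0.0, 0.0, 0.0, 0.0], [7.0, 3.5, 4.5, 0.0, 0.0, 0.0, 0.0, 0.0, 0.0], [7.0, 3.5, 4.5, 0.0, 0.0, 0.0, 0.0, 0.0, 0.0], [7.0, 3.5, 4.5, 0.0, 0.0, 0.0, 0.0, 0.0, 0.0]]
`print(gradients)` → prints [7.0, 3.5, 4.5, 0.0, 0.0, 0.0, 0.0, 0.0, 0.0]
`print(grad_refs[0] is grad_refs[1])` → prints True

Answer:
[7.0, 3.5, 4.5, 0.0, 0.0, 0.0, 0.0, 0.0, 0.0]
True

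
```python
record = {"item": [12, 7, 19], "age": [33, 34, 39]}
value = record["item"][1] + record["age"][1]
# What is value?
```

Trace:
`record = {"item": [12, 7, 19], "age": [33, 34, 39]}` → record = {'item': [12, 7, 19], 'age': [33, 34, 39]}
`value = record["item"][1] + record["age"][1]` → value = 41
So value = 41

Answer: 41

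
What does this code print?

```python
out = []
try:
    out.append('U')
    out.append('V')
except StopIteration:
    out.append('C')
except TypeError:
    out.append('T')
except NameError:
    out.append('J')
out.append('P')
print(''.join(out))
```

Execution trace: 'U' (try body) → 'V' (try body, no exception) → 'P' (after the try/except). Output: UVP

Answer: UVP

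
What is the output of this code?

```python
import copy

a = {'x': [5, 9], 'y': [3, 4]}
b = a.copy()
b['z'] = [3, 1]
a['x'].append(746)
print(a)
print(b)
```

Key concept: shallow copy of dict with mutable values.
Step by step:
`a = {'x': [5, 9], 'y': [3, 4]}` → a = {'x': [5, 9], 'y': [3, 4]}
`b = a.copy()` → b = {'x': [5, 9], 'y': [3, 4]}
`b['z'] = [3, 1]` → b = {'x': [5, 9], 'y': [3, 4], 'z': [3, 1]}
`a['x'].append(746)` → a = {'x': [5, 9, 746], 'y': [3, 4]}; b = {'x': [5, 9, 746], 'y': [3, 4], 'z': [3, 1]}
`print(a)` → prints {'x': [5, 9, 746], 'y': [3, 4]}
`print(b)` → prints {'x': [5, 9, 746], 'y': [3, 4], 'z': [3, 1]}

Answer:
{'x': [5, 9, 746], 'y': [3, 4]}
{'x': [5, 9, 746], 'y': [3, 4], 'z': [3, 1]}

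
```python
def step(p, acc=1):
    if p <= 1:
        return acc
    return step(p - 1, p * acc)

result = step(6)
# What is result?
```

Accumulator trace (n, acc): (6, 1) -> (5, 6) -> (4, 30) -> (3, 120) -> (2, 360) -> (1, 720) -> return 720

Answer: 720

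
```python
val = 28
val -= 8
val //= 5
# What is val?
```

Trace:
`val = 28` → val = 28
`val -= 8` → val = 20
`val //= 5` → val = 4
So val = 4

Answer: 4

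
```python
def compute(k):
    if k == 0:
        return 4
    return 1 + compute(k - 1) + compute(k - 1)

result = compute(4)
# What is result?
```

compute(k) = 1 + 2·compute(k-1), compute(0)=4. Closed form: (4+1)·2^4 - 1 = 79.

Answer: 79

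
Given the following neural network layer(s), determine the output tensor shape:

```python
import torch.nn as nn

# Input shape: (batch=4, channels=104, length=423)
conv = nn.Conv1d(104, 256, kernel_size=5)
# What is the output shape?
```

Input: (4, 104, 423) -> Output: (4, 256, 419)

Answer: (4, 256, 419)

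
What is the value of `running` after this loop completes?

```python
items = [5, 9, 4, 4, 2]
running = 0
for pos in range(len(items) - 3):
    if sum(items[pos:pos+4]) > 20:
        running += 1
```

Count windows with sum > 20
`running` takes the values: 0 → 1

Answer: 1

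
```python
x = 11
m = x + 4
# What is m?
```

Trace:
`x = 11` → x = 11
`m = x + 4` → m = 15
So m = 15

Answer: 15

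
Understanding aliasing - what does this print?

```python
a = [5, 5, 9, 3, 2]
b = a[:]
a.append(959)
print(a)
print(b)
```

Key concept: slice [:] creates copy.
Step by step:
`a = [5, 5, 9, 3, 2]` → a = [5, 5, 9, 3, 2]
`b = a[:]` → b = [5, 5, 9, 3, 2]
`a.append(959)` → a = [5, 5, 9, 3, 2, 959]
`print(a)` → prints [5, 5, 9, 3, 2, 959]
`print(b)` → prints [5, 5, 9, 3, 2]

Answer:
[5, 5, 9, 3, 2, 959]
[5, 5, 9, 3, 2]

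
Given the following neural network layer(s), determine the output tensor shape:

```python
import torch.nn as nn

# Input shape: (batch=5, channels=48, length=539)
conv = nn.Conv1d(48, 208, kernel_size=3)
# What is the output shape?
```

Input: (5, 48, 539) -> Output: (5, 208, 537)

Answer: (5, 208, 537)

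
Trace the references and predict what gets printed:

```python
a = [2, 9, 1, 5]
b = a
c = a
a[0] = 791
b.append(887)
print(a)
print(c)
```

Key concept: multiple aliases.
Step by step:
`a = [2, 9, 1, 5]` → a = [2, 9, 1, 5]
`b = a` → b = [2, 9, 1, 5] (same object as a)
`c = a` → c = [2, 9, 1, 5] (same object as a, b)
`a[0] = 791` → a = [791, 9, 1, 5] (same object as b, c); b = [791, 9, 1, 5] (same object as a, c); c = [791, 9, 1, 5] (same object as a, b)
`b.append(887)` → a = [791, 9, 1, 5, 887] (same object as b, c); b = [791, 9, 1, 5, 887] (same object as a, c); c = [791, 9, 1, 5, 887] (same object as a, b)
`print(a)` → prints [791, 9, 1, 5, 887]
`print(c)` → prints [791, 9, 1, 5, 887]

Answer:
[791, 9, 1, 5, 887]
[791, 9, 1, 5, 887]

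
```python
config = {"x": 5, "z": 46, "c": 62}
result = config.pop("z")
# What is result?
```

Trace:
`config = {"x": 5, "z": 46, "c": 62}` → config = {'x': 5, 'z': 46, 'c': 62}
`result = config.pop("z")` → config = {'x': 5, 'c': 62}; result = 46
So result = 46

Answer: 46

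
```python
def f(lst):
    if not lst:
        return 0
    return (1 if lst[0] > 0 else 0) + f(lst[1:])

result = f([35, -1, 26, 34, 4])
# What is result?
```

Count of positive elements in [35, -1, 26, 34, 4] = 4

Answer: 4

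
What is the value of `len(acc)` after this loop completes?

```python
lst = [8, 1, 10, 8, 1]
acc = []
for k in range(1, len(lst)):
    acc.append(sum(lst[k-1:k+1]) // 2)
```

Number of 2-element averages
`acc` takes the values: [] → [4] → [4, 5] → [4, 5, 9] → [4, 5, 9, 4]
So `len(acc)` = 4

Answer: 4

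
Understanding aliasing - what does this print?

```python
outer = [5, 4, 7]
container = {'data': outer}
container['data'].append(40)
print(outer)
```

Key concept: dict holds reference to list.
Step by step:
`outer = [5, 4, 7]` → outer = [5, 4, 7]
`container = {'data': outer}` → container = {'data': [5, 4, 7]}
`container['data'].append(40)` → outer = [5, 4, 7, 40]; container = {'data': [5, 4, 7, 40]}
`print(outer)` → prints [5, 4, 7, 40]

Answer: [5, 4, 7, 40]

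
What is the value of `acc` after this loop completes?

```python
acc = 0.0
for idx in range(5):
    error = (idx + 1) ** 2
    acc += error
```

Sum of squared losses 1² + 2² + ... + 5²
`acc` takes the values: 0.0 → 1.0 → 5.0 → 14.0 → 30.0 → 55.0

Answer: 55.0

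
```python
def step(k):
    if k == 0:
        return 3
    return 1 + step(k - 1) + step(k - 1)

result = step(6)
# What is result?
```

step(k) = 1 + 2·step(k-1), step(0)=3. Closed form: (3+1)·2^6 - 1 = 255.

Answer: 255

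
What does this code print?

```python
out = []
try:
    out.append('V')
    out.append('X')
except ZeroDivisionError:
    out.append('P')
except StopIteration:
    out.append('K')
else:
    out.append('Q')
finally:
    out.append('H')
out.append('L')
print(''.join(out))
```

Execution trace: 'V' (try body) → 'X' (try body, no exception) → 'Q' (else) → 'H' (finally) → 'L' (after the try/except). Output: VXQHL

Answer: VXQHL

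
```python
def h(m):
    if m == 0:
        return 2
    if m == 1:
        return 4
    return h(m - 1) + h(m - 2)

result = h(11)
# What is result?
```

Build up from base cases: h(0)=2, h(1)=4, h(2)=6, h(3)=10, h(4)=16, h(5)=26, h(6)=42, ..., h(11)=466

Answer: 466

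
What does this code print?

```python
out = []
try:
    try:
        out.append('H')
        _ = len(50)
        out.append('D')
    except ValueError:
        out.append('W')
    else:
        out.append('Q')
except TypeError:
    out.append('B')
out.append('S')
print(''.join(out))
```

Execution trace: 'H' (try body) → 'B' (outer except TypeError) → 'S' (after the try/except). Output: HBS

Answer: HBS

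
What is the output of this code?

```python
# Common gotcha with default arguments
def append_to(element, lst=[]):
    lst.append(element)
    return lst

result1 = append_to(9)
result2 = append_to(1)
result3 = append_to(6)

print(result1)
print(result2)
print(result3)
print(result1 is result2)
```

Key concept: mutable default argument gotcha.
Step by step:
`result1 = append_to(9)` → result1 = [9]
`result2 = append_to(1)` → result1 = [9, 1] (same object as result2); result2 = [9, 1] (same object as result1)
`result3 = append_to(6)` → result1 = [9, 1, 6] (same object as result2, result3); result2 = [9, 1, 6] (same object as result1, result3); result3 = [9, 1, 6] (same object as result1, result2)
`print(result1)` → prints [9, 1, 6]
`print(result2)` → prints [9, 1, 6]
`print(result3)` → prints [9, 1, 6]
`print(result1 is result2)` → prints True

Answer:
[9, 1, 6]
[9, 1, 6]
[9, 1, 6]
True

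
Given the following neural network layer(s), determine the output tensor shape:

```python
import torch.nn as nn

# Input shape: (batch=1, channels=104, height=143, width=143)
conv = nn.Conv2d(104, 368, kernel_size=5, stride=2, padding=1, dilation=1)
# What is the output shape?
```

Input: (1, 104, 143, 143) -> Output: (1, 368, 71, 71)

Answer: (1, 368, 71, 71)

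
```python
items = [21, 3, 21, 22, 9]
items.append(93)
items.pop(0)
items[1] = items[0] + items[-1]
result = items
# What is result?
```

Trace:
`items = [21, 3, 21, 22, 9]` → items = [21, 3, 21, 22, 9]
`items.append(93)` → items = [21, 3, 21, 22, 9, 93]
`items.pop(0)` → items = [3, 21, 22, 9, 93]
`items[1] = items[0] + items[-1]` → items = [3, 96, 22, 9, 93]
`result = items` → result = [3, 96, 22, 9, 93]
So result = [3, 96, 22, 9, 93]

Answer: [3, 96, 22, 9, 93]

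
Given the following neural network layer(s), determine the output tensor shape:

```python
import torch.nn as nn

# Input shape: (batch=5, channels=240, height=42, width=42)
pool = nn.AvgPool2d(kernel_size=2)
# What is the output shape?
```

Input: (5, 240, 42, 42) -> Output: (5, 240, 21, 21)

Answer: (5, 240, 21, 21)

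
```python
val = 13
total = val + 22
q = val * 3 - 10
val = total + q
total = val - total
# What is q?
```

Trace:
`val = 13` → val = 13
`total = val + 22` → total = 35
`q = val * 3 - 10` → q = 29
`val = total + q` → val = 64
`total = val - total` → total = 29
So q = 29

Answer: 29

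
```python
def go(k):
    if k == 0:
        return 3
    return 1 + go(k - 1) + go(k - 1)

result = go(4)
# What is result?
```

go(k) = 1 + 2·go(k-1), go(0)=3. Closed form: (3+1)·2^4 - 1 = 63.

Answer: 63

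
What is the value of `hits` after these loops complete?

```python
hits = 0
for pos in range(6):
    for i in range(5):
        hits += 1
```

6 * 5 = 30
`hits` takes the values: 0 → 1 → 2 → 3 → 4 → 5 → 6 → 7 → 8 → 9 → 10 → 11 → 12 → 13 → 14 → 15 → 16 → 17 → 18 → 19 → 20 → 21 → 22 → 23 → 24 → 25 → 26 → 27 → 28 → 29 → 30

Answer: 30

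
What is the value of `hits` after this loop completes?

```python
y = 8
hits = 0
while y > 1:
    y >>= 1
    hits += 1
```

Count right shifts until 1
`hits` takes the values: 0 → 1 → 2 → 3

Answer: 3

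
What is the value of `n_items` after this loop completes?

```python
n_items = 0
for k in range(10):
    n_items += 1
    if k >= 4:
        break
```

Loop breaks when k reaches 4, n_items is 5
`n_items` takes the values: 0 → 1 → 2 → 3 → 4 → 5

Answer: 5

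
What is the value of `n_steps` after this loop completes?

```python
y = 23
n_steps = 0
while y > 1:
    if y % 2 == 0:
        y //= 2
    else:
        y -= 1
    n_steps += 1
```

Steps to reduce 23 to 1
`n_steps` takes the values: 0 → 1 → 2 → 3 → 4 → 5 → 6 → 7

Answer: 7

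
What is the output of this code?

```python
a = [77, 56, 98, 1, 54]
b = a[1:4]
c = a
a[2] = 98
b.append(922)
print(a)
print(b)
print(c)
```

Key concept: slice vs alias.
Step by step:
`a = [77, 56, 98, 1, 54]` → a = [77, 56, 98, 1, 54]
`b = a[1:4]` → b = [56, 98, 1]
`c = a` → c = [77, 56, 98, 1, 54] (same object as a)
`a[2] = 98` → a = [77, 56, 98, 1, 54] (same object as c)
`b.append(922)` → b = [56, 98, 1, 922]
`print(a)` → prints [77, 56, 98, 1, 54]
`print(b)` → prints [56, 98, 1, 922]
`print(c)` → prints [77, 56, 98, 1, 54]

Answer:
[77, 56, 98, 1, 54]
[56, 98, 1, 922]
[77, 56, 98, 1, 54]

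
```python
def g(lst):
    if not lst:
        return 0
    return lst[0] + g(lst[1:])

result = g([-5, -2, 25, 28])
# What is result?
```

(-5) + (-2) + 25 + 28 + 0 = 46

Answer: 46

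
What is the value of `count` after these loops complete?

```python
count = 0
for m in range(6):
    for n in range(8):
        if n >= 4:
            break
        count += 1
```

Inner breaks at 4, outer runs 6 times
`count` takes the values: 0 → 1 → 2 → 3 → 4 → 5 → 6 → 7 → 8 → 9 → 10 → 11 → 12 → 13 → 14 → 15 → 16 → 17 → 18 → 19 → 20 → 21 → 22 → 23 → 24

Answer: 24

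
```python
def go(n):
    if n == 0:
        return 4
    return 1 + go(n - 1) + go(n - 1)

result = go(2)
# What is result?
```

go(n) = 1 + 2·go(n-1), go(0)=4. Closed form: (4+1)·2^2 - 1 = 19.

Answer: 19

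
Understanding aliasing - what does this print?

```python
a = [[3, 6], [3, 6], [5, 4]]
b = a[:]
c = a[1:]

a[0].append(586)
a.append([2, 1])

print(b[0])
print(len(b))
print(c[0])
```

Key concept: slice with nested mutation.
Step by step:
`a = [[3, 6], [3, 6], [5, 4]]` → a = [[3, 6], [3, 6], [5, 4]]
`b = a[:]` → b = [[3, 6], [3, 6], [5, 4]]
`c = a[1:]` → c = [[3, 6], [5, 4]]
`a[0].append(586)` → a = [[3, 6, 586], [3, 6], [5, 4]]; b = [[3, 6, 586], [3, 6], [5, 4]]
`a.append([2, 1])` → a = [[3, 6, 586], [3, 6], [5, 4], [2, 1]]
`print(b[0])` → prints [3, 6, 586]
`print(len(b))` → prints 3
`print(c[0])` → prints [3, 6]

Answer:
[3, 6, 586]
3
[3, 6]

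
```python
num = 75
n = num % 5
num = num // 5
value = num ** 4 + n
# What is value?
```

Trace:
`num = 75` → num = 75
`n = num % 5` → n = 0
`num = num // 5` → num = 15
`value = num ** 4 + n` → value = 50625
So value = 50625

Answer: 50625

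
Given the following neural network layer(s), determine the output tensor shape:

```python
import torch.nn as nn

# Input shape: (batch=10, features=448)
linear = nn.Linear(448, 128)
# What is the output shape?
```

Input: (10, 448) -> Output: (10, 128)

Answer: (10, 128)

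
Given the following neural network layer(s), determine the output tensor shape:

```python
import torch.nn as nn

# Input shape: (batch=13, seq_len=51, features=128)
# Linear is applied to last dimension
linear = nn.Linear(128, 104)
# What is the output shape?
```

Input: (13, 51, 128) -> Output: (13, 51, 104)

Answer: (13, 51, 104)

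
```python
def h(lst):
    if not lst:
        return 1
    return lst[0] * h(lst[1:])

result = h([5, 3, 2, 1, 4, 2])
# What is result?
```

Product over [5, 3, 2, 1, 4, 2] = 5 * 3 * 2 * 1 * 4 * 2 = 240

Answer: 240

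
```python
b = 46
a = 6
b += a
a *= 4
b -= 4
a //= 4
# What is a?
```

Trace:
`b = 46` → b = 46
`a = 6` → a = 6
`b += a` → b = 52
`a *= 4` → a = 24
`b -= 4` → b = 48
`a //= 4` → a = 6
So a = 6

Answer: 6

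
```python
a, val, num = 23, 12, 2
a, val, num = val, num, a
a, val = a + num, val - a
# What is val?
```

Trace:
`a, val, num = 23, 12, 2` → a = 23; val = 12; num = 2
`a, val, num = val, num, a` → a = 12; val = 2; num = 23
`a, val = a + num, val - a` → a = 35; val = -10
So val = -10

Answer: -10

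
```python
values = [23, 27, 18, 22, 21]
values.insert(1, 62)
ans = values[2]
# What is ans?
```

Trace:
`values = [23, 27, 18, 22, 21]` → values = [23, 27, 18, 22, 21]
`values.insert(1, 62)` → values = [23, 62, 27, 18, 22, 21]
`ans = values[2]` → ans = 27
So ans = 27

Answer: 27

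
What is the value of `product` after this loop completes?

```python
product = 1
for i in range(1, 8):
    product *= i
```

7! = 5040
`product` takes the values: 1 → 2 → 6 → 24 → 120 → 720 → 5040

Answer: 5040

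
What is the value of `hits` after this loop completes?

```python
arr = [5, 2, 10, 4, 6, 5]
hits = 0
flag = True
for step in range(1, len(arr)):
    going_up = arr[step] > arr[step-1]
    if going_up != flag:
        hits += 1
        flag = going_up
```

Count direction changes in [5, 2, 10, 4, 6, 5]
`hits` takes the values: 0 → 1 → 2 → 3 → 4 → 5

Answer: 5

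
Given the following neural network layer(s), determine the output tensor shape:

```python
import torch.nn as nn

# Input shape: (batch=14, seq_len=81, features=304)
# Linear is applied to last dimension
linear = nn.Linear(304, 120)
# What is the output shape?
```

Input: (14, 81, 304) -> Output: (14, 81, 120)

Answer: (14, 81, 120)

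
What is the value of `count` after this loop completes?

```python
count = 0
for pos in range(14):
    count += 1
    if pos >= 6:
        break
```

Loop breaks when pos reaches 6, count is 7
`count` takes the values: 0 → 1 → 2 → 3 → 4 → 5 → 6 → 7

Answer: 7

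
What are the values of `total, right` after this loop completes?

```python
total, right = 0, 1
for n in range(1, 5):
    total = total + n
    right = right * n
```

Sum and factorial of 1 to 4
`total, right` takes the values: (0, 1) → (1, 1) → (3, 1) → (3, 2) → (6, 2) → (6, 6) → (10, 6) → (10, 24)

Answer: 10, 24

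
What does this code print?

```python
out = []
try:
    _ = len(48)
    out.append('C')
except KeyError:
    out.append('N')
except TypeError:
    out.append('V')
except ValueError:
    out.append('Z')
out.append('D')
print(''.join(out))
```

Execution trace: 'V' (except TypeError) → 'D' (after the try/except). Output: VD

Answer: VD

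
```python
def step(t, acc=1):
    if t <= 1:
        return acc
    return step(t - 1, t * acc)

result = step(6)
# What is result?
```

Accumulator trace (n, acc): (6, 1) -> (5, 6) -> (4, 30) -> (3, 120) -> (2, 360) -> (1, 720) -> return 720

Answer: 720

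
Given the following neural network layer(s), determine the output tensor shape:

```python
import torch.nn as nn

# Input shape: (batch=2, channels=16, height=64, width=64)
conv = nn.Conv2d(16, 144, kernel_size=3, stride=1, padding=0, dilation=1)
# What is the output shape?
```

Input: (2, 16, 64, 64) -> Output: (2, 144, 62, 62)

Answer: (2, 144, 62, 62)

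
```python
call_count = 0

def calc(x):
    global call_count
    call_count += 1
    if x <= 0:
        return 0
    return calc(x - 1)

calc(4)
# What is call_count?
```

Linear recursion stepping by 1: 5 calls from x=4 down to ≤0.

Answer: 5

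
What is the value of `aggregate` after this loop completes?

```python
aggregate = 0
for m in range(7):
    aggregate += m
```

Sum of 0 to 6 = 21
`aggregate` takes the values: 0 → 1 → 3 → 6 → 10 → 15 → 21

Answer: 21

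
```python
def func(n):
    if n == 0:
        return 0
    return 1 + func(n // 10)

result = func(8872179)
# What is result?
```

Count of digits of 8872179: 7

Answer: 7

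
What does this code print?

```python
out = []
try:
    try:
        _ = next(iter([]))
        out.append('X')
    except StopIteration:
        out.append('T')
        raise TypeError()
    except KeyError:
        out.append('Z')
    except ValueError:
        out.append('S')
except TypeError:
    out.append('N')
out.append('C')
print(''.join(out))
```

Execution trace: 'T' (inner except StopIteration) → 'N' (outer except TypeError) → 'C' (after the try/except). Output: TNC

Answer: TNC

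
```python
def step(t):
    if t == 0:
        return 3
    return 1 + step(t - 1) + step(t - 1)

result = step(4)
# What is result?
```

step(t) = 1 + 2·step(t-1), step(0)=3. Closed form: (3+1)·2^4 - 1 = 63.

Answer: 63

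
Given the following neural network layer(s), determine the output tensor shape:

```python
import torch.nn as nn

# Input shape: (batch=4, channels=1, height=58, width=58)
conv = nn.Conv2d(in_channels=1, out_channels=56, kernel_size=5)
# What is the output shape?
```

Input: (4, 1, 58, 58) -> Output: (4, 56, 54, 54)

Answer: (4, 56, 54, 54)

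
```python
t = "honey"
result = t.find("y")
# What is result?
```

Trace:
`t = "honey"` → t = 'honey'
`result = t.find("y")` → result = 4
So result = 4

Answer: 4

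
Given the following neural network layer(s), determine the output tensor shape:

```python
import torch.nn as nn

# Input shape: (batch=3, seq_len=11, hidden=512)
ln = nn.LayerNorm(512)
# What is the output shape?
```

Input: (3, 11, 512) -> Output: (3, 11, 512)

Answer: (3, 11, 512)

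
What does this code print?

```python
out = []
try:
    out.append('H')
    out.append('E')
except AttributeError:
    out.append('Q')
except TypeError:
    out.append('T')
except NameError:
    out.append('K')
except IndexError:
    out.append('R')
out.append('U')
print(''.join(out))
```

Execution trace: 'H' (try body) → 'E' (try body, no exception) → 'U' (after the try/except). Output: HEU

Answer: HEU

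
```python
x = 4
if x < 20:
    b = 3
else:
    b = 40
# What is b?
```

Trace:
`x = 4` → x = 4
`if x < 20: ...` → x < 20 is True → b = 3
So b = 3

Answer: 3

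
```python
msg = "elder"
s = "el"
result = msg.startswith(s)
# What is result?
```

Trace:
`msg = "elder"` → msg = 'elder'
`s = "el"` → s = 'el'
`result = msg.startswith(s)` → result = True
So result = True

Answer: True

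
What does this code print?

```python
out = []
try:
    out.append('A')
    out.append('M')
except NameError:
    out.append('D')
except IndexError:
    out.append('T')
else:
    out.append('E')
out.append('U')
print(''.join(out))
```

Execution trace: 'A' (try body) → 'M' (try body, no exception) → 'E' (else) → 'U' (after the try/except). Output: AMEU

Answer: AMEU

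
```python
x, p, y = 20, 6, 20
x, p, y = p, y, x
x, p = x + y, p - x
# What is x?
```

Trace:
`x, p, y = 20, 6, 20` → x = 20; p = 6; y = 20
`x, p, y = p, y, x` → x = 6; p = 20; y = 20
`x, p = x + y, p - x` → x = 26; p = 14
So x = 26

Answer: 26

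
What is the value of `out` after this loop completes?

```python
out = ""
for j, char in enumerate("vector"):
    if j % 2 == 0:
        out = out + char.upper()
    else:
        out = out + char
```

Uppercase even positions in 'vector'
`out` takes the values: "" → "V" → "Ve" → "VeC" → "VeCt" → "VeCtO" → "VeCtOr"

Answer: "VeCtOr"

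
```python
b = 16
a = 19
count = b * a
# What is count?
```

Trace:
`b = 16` → b = 16
`a = 19` → a = 19
`count = b * a` → count = 304
So count = 304

Answer: 304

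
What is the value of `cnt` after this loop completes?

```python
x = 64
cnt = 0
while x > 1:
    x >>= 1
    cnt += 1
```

Count right shifts until 1
`cnt` takes the values: 0 → 1 → 2 → 3 → 4 → 5 → 6

Answer: 6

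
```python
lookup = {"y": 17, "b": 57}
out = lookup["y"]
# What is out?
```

Trace:
`lookup = {"y": 17, "b": 57}` → lookup = {'y': 17, 'b': 57}
`out = lookup["y"]` → out = 17
So out = 17

Answer: 17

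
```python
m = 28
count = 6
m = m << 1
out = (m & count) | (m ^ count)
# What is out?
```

Trace:
`m = 28` → m = 28
`count = 6` → count = 6
`m = m << 1` → m = 56
`out = (m & count) | (m ^ count)` → out = 62
So out = 62

Answer: 62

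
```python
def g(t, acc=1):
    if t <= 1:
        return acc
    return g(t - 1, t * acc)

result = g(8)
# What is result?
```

Accumulator trace (n, acc): (8, 1) -> (7, 8) -> (6, 56) -> (5, 336) -> (4, 1680) -> (3, 6720) -> (2, 20160) -> (1, 40320) -> return 40320

Answer: 40320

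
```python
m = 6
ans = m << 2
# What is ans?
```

Trace:
`m = 6` → m = 6
`ans = m << 2` → ans = 24
So ans = 24

Answer: 24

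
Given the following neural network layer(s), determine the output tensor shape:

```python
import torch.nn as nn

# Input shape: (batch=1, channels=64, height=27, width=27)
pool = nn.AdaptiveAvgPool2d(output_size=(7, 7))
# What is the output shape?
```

Input: (1, 64, 27, 27) -> Output: (1, 64, 7, 7)

Answer: (1, 64, 7, 7)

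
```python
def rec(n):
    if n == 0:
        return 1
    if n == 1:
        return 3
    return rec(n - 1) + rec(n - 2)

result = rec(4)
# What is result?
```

Build up from base cases: rec(0)=1, rec(1)=3, rec(2)=4, rec(3)=7, rec(4)=11

Answer: 11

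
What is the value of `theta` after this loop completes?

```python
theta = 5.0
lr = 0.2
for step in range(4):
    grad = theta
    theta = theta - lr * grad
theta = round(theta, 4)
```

Gradient descent: w = 5.0 * (1 - 0.2)^4
`theta` takes the values: 5.0 → 4.0 → 3.2 → 2.56 → 2.048

Answer: 2.048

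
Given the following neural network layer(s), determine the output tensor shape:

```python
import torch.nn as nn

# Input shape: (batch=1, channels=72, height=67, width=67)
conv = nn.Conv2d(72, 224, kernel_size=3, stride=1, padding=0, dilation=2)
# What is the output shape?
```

Input: (1, 72, 67, 67) -> Output: (1, 224, 63, 63)

Answer: (1, 224, 63, 63)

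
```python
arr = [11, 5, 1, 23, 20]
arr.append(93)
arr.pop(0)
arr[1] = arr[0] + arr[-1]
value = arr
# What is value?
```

Trace:
`arr = [11, 5, 1, 23, 20]` → arr = [11, 5, 1, 23, 20]
`arr.append(93)` → arr = [11, 5, 1, 23, 20, 93]
`arr.pop(0)` → arr = [5, 1, 23, 20, 93]
`arr[1] = arr[0] + arr[-1]` → arr = [5, 98, 23, 20, 93]
`value = arr` → value = [5, 98, 23, 20, 93]
So value = [5, 98, 23, 20, 93]

Answer: [5, 98, 23, 20, 93]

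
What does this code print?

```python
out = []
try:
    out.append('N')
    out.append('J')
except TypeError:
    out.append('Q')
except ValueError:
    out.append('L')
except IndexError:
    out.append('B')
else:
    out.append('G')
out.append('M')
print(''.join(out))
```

Execution trace: 'N' (try body) → 'J' (try body, no exception) → 'G' (else) → 'M' (after the try/except). Output: NJGM

Answer: NJGM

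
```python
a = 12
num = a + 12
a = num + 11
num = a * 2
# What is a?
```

Trace:
`a = 12` → a = 12
`num = a + 12` → num = 24
`a = num + 11` → a = 35
`num = a * 2` → num = 70
So a = 35

Answer: 35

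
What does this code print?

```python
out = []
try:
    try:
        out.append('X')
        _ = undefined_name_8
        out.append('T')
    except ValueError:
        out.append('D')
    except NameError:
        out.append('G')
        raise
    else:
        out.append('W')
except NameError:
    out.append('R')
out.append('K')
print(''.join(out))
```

Execution trace: 'X' (inner try body) → 'G' (inner except NameError) → 'R' (outer except NameError) → 'K' (after the try/except). Output: XGRK

Answer: XGRK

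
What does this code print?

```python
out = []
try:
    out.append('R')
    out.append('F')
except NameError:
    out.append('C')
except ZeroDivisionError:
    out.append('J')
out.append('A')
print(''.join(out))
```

Execution trace: 'R' (try body) → 'F' (try body, no exception) → 'A' (after the try/except). Output: RFA

Answer: RFA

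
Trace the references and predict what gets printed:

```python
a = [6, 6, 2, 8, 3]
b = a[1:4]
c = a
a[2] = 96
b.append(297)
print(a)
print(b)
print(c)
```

Key concept: slice vs alias.
Step by step:
`a = [6, 6, 2, 8, 3]` → a = [6, 6, 2, 8, 3]
`b = a[1:4]` → b = [6, 2, 8]
`c = a` → c = [6, 6, 2, 8, 3] (same object as a)
`a[2] = 96` → a = [6, 6, 96, 8, 3] (same object as c); c = [6, 6, 96, 8, 3] (same object as a)
`b.append(297)` → b = [6, 2, 8, 297]
`print(a)` → prints [6, 6, 96, 8, 3]
`print(b)` → prints [6, 2, 8, 297]
`print(c)` → prints [6, 6, 96, 8, 3]

Answer:
[6, 6, 96, 8, 3]
[6, 2, 8, 297]
[6, 6, 96, 8, 3]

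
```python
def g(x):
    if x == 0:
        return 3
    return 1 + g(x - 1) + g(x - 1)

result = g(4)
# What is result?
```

g(x) = 1 + 2·g(x-1), g(0)=3. Closed form: (3+1)·2^4 - 1 = 63.

Answer: 63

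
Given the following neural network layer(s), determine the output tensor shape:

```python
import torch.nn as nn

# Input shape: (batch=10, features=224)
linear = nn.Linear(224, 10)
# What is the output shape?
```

Input: (10, 224) -> Output: (10, 10)

Answer: (10, 10)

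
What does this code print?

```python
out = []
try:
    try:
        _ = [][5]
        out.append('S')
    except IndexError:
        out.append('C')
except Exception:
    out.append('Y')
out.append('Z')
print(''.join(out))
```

Execution trace: 'C' (inner except IndexError) → 'Z' (after the try/except). Output: CZ

Answer: CZ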